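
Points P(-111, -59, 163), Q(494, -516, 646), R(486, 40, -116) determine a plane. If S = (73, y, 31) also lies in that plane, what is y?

5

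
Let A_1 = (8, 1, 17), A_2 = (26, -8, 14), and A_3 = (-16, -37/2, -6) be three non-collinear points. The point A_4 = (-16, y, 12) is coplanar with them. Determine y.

5/2

A normal to the plane is n = A_1A_2 × A_1A_3 = (297/2, 486, -567).
A_4 lies in the plane iff n · A_1A_4 = 0.
This gives (486)y + (-1215) = 0, so y = 5/2.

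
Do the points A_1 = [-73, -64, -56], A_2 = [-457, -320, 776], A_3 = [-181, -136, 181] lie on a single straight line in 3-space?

No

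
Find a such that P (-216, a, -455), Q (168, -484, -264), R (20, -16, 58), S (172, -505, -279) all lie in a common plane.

-631

Coplanarity ⇔ det[PQ; PR; PS] = 0.
Expanding, this is linear in a: (932)a + (588092) = 0.
So a = -631.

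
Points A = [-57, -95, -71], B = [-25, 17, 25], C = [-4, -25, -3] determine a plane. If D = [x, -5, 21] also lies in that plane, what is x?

30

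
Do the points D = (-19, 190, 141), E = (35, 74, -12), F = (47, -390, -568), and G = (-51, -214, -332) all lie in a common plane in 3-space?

No

The four points are coplanar iff the 3×3 determinant with rows DE, DF, DG is zero.
Rows: (54, -116, -153), (66, -580, -709), (-32, -404, -473).
Expanding along the first row: (54)(-12096) − (-116)(-53906) + (-153)(-45224) = 12992.
Nonzero ⇒ not coplanar.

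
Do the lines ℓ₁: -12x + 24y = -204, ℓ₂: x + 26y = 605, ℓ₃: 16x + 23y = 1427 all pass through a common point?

Intersecting ℓ₁ and ℓ₂: solving the 2×2 system gives (x, y) = (59, 21).
Substitute into ℓ₃: (16)(59) + (23)(21) = 1427.
This equals 1427, so (59, 21) lies on all three lines and they are concurrent.

Yes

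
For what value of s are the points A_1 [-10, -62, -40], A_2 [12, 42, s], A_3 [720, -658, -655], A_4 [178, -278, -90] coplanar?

-270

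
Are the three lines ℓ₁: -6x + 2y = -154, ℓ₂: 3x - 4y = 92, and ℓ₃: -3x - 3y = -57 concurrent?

Yes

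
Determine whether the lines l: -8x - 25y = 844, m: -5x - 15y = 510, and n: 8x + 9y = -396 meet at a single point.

Yes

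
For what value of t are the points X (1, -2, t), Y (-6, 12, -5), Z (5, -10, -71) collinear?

Collinearity requires XY × XZ = 0; each component is linear in t.
The x-component gives (-22)t + (-1034) = 0, so t = -47.
The remaining components then also vanish.

-47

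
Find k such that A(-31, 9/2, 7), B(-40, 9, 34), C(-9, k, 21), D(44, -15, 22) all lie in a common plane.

The points are coplanar iff AB · (AC × AD) = 0.
Expanding, this is linear in k: (-2160)k + (-1080) = 0.
So k = -1/2.

-1/2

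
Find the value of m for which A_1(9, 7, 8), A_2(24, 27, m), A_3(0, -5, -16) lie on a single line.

48

Direction A_1A_3 = (-9, -12, -24). From the x-coordinate of A_2, the parameter along the line is τ = (24 − 9)/(-9) = -5/3.
Then m = 8 + (-5/3)·(-24) = 48.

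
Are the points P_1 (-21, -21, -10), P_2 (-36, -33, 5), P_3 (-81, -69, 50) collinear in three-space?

Yes

P_1P_2 = (-15, -12, 15), P_1P_3 = (-60, -48, 60).
Each component of P_1P_3 is 4 times the corresponding component of P_1P_2, so P_1P_3 = 4·P_1P_2 and the points are collinear.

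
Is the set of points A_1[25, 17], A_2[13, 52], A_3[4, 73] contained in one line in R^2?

A_1A_2 = (-12, 35), A_1A_3 = (-21, 56).
Twice the signed area of △A_1A_2A_3 is (-12)(56) − (35)(-21) = 63.
The area is nonzero, so the three points are not collinear.

No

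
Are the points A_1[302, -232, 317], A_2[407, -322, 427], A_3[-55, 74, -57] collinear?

A_1A_2 = (105, -90, 110), A_1A_3 = (-357, 306, -374).
A_1A_2 × A_1A_3 = (0, 0, 0).
The cross product vanishes, so the three points are collinear.

Yes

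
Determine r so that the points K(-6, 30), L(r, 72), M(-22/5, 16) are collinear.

Collinearity: (L − K) must be parallel to (M − K) = (8/5, -14).
Cross-multiplying the components: (r − (-6))·(-14) = (42)·(8/5).
Solving gives r = -54/5.

-54/5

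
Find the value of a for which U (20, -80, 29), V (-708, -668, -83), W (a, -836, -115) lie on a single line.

Direction UV = (-728, -588, -112). From the y-coordinate of W, the parameter along the line is τ = (-836 − (-80))/(-588) = 9/7.
Then a = 20 + 9/7·(-728) = -916.

-916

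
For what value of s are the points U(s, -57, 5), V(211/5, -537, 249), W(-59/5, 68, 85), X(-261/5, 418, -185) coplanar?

-33/5

Coplanarity ⇔ det[UV; UW; UX] = 0.
Expanding, this is linear in s: (105950)s + (699270) = 0.
So s = -33/5.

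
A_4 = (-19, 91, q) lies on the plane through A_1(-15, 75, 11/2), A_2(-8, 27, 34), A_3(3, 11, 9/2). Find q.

7/2

Coplanarity requires A_1A_2 · (A_1A_3 × A_1A_4) = 0.
A_1A_2 = (7, -48, 57/2), A_1A_3 = (18, -64, -1); the triple product is linear in q with coefficient 416 and constant term -1456.
Setting it to zero: q = 7/2.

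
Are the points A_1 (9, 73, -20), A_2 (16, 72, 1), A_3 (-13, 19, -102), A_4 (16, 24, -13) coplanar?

The four points are coplanar iff the 3×3 determinant with rows A_1A_2, A_1A_3, A_1A_4 is zero.
Rows: (7, -1, 21), (-22, -54, -82), (7, -49, 7).
Expanding along the first row: (7)(-4396) − (-1)(420) + (21)(1456) = 224.
Nonzero ⇒ not coplanar.

No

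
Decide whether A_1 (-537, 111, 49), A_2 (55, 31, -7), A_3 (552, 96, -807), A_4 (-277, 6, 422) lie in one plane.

A normal to the plane through A_1, A_2, A_3 is n = A_1A_2 × A_1A_3 = (67640, 445768, 78240).
The plane has equation n·P = 16991328. For A_4: n·A_4 = 16955608.
16955608 ≠ 16991328, so A_4 is off the plane.

No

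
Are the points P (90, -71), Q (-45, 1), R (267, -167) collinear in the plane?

No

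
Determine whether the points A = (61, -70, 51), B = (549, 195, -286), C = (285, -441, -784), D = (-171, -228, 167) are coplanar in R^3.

A normal to the plane through A, B, C is n = AB × AC = (-346302, 331992, -240408).
The plane has equation n·P = -56624670. For D: n·D = -56624670.
Equal, so D lies in the plane and all four are coplanar.

Yes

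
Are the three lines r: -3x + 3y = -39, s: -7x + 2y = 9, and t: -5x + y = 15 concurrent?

Intersecting r and s: solving the 2×2 system gives (x, y) = (-7, -20).
Substitute into t: (-5)(-7) + (1)(-20) = 15.
This equals 15, so (-7, -20) lies on all three lines and they are concurrent.

Yes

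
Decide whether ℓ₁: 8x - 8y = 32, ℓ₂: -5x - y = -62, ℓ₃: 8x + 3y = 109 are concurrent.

Intersecting ℓ₁ and ℓ₂: solving the 2×2 system gives (x, y) = (11, 7).
Substitute into ℓ₃: (8)(11) + (3)(7) = 109.
This equals 109, so (11, 7) lies on all three lines and they are concurrent.

Yes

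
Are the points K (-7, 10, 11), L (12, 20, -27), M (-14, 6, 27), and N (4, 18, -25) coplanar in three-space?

The four points are coplanar iff the 3×3 determinant with rows KL, KM, KN is zero.
Rows: (19, 10, -38), (-7, -4, 16), (11, 8, -36).
Expanding along the first row: (19)(16) − (10)(76) + (-38)(-12) = 0.
Zero determinant ⇒ coplanar.

Yes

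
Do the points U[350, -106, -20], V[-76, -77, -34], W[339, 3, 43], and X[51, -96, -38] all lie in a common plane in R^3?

The four points are coplanar iff the 3×3 determinant with rows UV, UW, UX is zero.
Rows: (-426, 29, -14), (-11, 109, 63), (-299, 10, -18).
Expanding along the first row: (-426)(-2592) − (29)(19035) + (-14)(32481) = 97443.
Nonzero ⇒ not coplanar.

No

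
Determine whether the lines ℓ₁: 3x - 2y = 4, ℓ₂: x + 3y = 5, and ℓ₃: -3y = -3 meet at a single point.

Yes

Intersecting ℓ₁ and ℓ₂: solving the 2×2 system gives (x, y) = (2, 1).
Substitute into ℓ₃: (0)(2) + (-3)(1) = -3.
This equals -3, so (2, 1) lies on all three lines and they are concurrent.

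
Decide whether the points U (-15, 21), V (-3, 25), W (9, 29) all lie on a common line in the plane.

UV = (12, 4), UW = (24, 8).
det[UV; UW] = (12)(8) − (4)(24) = 0.
The determinant is zero, so the points are collinear.

Yes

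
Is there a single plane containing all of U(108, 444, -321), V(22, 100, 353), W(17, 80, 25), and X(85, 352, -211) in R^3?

Yes

A normal to the plane through U, V, W is n = UV × UW = (126312, -31578, 0).
The plane has equation n·P = -378936. For X: n·X = -378936.
Equal, so X lies in the plane and all four are coplanar.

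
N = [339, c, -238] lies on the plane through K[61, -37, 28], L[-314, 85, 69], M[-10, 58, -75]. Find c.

51/2

Coplanarity requires KL · (KM × KN) = 0.
KL = (-375, 122, 41), KM = (-71, 95, -103); the triple product is linear in c with coefficient -41536 and constant term 1059168.
Setting it to zero: c = 51/2.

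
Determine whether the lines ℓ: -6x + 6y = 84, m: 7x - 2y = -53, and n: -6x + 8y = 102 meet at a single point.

Yes

Intersecting ℓ and m: solving the 2×2 system gives (x, y) = (-5, 9).
Substitute into n: (-6)(-5) + (8)(9) = 102.
This equals 102, so (-5, 9) lies on all three lines and they are concurrent.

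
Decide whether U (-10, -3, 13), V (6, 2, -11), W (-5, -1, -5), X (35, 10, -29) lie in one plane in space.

A normal to the plane through U, V, W is n = UV × UW = (-42, 168, 7).
The plane has equation n·P = 7. For X: n·X = 7.
Equal, so X lies in the plane and all four are coplanar.

Yes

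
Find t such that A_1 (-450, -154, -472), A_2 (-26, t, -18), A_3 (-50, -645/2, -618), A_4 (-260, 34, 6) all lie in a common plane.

-69/2

The points are coplanar iff A_1A_2 · (A_1A_3 × A_1A_4) = 0.
Expanding, this is linear in t: (-218940)t + (-7553430) = 0.
So t = -69/2.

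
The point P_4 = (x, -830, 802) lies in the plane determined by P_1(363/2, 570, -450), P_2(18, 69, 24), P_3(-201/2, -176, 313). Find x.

-453/2

Coplanarity requires P_1P_2 · (P_1P_3 × P_1P_4) = 0.
P_1P_2 = (-327/2, -501, 474), P_1P_3 = (-282, -746, 763); the triple product is linear in x with coefficient -28659 and constant term -12982527/2.
Setting it to zero: x = -453/2.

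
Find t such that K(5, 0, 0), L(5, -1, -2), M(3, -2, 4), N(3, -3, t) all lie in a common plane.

2

Coplanarity ⇔ det[KL; KM; KN] = 0.
Expanding, this is linear in t: (-2)t + (4) = 0.
So t = 2.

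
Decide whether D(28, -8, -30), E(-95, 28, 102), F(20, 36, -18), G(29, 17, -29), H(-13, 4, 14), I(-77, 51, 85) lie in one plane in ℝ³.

The plane through D, E, F has normal n = DE × DF = (-5376, 420, -5124) and equation n·P = -168.
Checking the remaining points: n·G = -168, n·H = -168, n·I = -168.
All equal -168, so all 6 points lie in one plane.

Yes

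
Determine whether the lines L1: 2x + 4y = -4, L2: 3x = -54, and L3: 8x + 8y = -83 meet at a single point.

No

The three lines meet at one point iff the augmented coefficient matrix [aᵢ bᵢ cᵢ] has rank < 3, i.e. its determinant vanishes.
Here the determinant is 36.
Nonzero, so no common point exists.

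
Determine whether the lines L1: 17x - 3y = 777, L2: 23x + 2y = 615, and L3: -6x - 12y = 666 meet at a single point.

Yes

Intersecting L1 and L2: solving the 2×2 system gives (x, y) = (33, -72).
Substitute into L3: (-6)(33) + (-12)(-72) = 666.
This equals 666, so (33, -72) lies on all three lines and they are concurrent.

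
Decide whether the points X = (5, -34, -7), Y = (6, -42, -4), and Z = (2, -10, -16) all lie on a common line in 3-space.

Yes

XY = (1, -8, 3), XZ = (-3, 24, -9).
XY × XZ = (0, 0, 0).
The cross product vanishes, so the three points are collinear.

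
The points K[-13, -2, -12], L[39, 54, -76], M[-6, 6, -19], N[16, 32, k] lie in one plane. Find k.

-38

Normal to plane KLM: n = (120, -84, 24); plane equation n·P = -1680.
Requiring n·N = -1680: (24)k + (-768) = -1680.
So k = -38.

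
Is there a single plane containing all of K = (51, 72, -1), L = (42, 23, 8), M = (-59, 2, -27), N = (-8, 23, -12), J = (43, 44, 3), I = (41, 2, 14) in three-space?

No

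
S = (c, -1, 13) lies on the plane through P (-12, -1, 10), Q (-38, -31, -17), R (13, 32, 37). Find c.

-8

A normal to the plane is n = PQ × PR = (81, 27, -108).
S lies in the plane iff n · PS = 0.
This gives (81)c + (648) = 0, so c = -8.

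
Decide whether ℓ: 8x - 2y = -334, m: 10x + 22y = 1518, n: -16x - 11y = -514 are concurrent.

No

Lines aᵢx + bᵢy = cᵢ with pairwise distinct directions are concurrent exactly when det[aᵢ bᵢ cᵢ] = 0.
Here the determinant is 588.
Nonzero, so no common point exists.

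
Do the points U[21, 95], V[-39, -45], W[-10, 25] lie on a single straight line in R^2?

No

UV = (-60, -140), UW = (-31, -70).
det[UV; UW] = (-60)(-70) − (-140)(-31) = -140.
The determinant is nonzero, so they are not collinear.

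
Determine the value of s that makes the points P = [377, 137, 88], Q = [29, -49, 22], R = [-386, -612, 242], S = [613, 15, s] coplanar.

350

Normal to plane PQR: n = (-78078, 103950, 118734); plane equation n·X = -4745664.
Requiring n·S = -4745664: (118734)s + (-46302564) = -4745664.
So s = 350.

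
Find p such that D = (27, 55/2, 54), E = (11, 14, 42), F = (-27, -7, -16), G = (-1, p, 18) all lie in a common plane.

19/2

The points are coplanar iff DE · (DF × DG) = 0.
Expanding, this is linear in p: (-472)p + (4484) = 0.
So p = 19/2.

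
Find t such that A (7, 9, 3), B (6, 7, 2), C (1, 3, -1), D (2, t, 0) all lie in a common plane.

5

Normal to plane ABC: n = (2, 2, -6); plane equation n·P = 14.
Requiring n·D = 14: (2)t + (4) = 14.
So t = 5.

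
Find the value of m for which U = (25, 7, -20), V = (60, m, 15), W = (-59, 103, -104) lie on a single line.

Collinearity requires UV × UW = 0; each component is linear in m.
The x-component gives (-84)m + (-2772) = 0, so m = -33.
The remaining components then also vanish.

-33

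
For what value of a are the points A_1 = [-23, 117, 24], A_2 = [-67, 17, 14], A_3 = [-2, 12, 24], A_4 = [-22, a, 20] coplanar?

-16

Coplanarity ⇔ det[A_1A_2; A_1A_3; A_1A_4] = 0.
Expanding, this is linear in a: (-210)a + (-3360) = 0.
So a = -16.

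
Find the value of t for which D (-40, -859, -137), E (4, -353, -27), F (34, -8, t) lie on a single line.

Direction DE = (44, 506, 110). From the x-coordinate of F, the parameter along the line is τ = (34 − (-40))/44 = 37/22.
Then t = (-137) + 37/22·(110) = 48.

48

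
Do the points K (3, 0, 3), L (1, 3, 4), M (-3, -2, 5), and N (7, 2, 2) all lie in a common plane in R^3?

A normal to the plane through K, L, M is n = KL × KM = (8, -2, 22).
The plane has equation n·P = 90. For N: n·N = 96.
96 ≠ 90, so N is off the plane.

No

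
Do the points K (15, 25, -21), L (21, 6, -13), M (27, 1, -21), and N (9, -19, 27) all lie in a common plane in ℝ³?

The four points are coplanar iff the 3×3 determinant with rows KL, KM, KN is zero.
Rows: (6, -19, 8), (12, -24, 0), (-6, -44, 48).
Expanding along the first row: (6)(-1152) − (-19)(576) + (8)(-672) = -1344.
Nonzero ⇒ not coplanar.

No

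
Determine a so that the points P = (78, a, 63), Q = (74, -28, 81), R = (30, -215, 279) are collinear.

Collinearity requires PQ × PR = 0; each component is linear in a.
The x-component gives (-198)a + (-2178) = 0, so a = -11.
The remaining components then also vanish.

-11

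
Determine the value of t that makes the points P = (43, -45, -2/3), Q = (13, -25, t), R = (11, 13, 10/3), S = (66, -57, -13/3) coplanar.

Normal to plane PRS: n = (-494/3, -76/3, -950); plane equation n·X = -15922/3.
Requiring n·Q = -15922/3: (-950)t + (-4522/3) = -15922/3.
So t = 4.

4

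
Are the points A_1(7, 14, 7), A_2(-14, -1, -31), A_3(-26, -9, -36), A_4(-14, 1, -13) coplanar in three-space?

With A_1 as base: A_1A_2 = (-21, -15, -38), A_1A_3 = (-33, -23, -43), A_1A_4 = (-21, -13, -20).
A_1A_3 × A_1A_4 = (-99, 243, -54).
A_1A_2 · (A_1A_3 × A_1A_4) = 486.
Since 486 ≠ 0, the four points are not coplanar.

No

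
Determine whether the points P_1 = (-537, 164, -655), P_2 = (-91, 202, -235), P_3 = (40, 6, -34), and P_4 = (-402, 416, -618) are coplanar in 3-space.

Yes

With P_1 as base: P_1P_2 = (446, 38, 420), P_1P_3 = (577, -158, 621), P_1P_4 = (135, 252, 37).
P_1P_3 × P_1P_4 = (-162338, 62486, 166734).
P_1P_2 · (P_1P_3 × P_1P_4) = 0.
The scalar triple product vanishes, so the four points are coplanar.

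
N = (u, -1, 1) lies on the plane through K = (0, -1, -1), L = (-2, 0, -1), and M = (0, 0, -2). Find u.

The plane through K, L, M has equation −1x − 2y − 2z = 4.
Substituting N: (-1)u + (0) = 4, so u = -4.

-4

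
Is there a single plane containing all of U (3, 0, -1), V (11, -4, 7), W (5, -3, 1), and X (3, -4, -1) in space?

Yes

A normal to the plane through U, V, W is n = UV × UW = (16, 0, -16).
The plane has equation n·P = 64. For X: n·X = 64.
Equal, so X lies in the plane and all four are coplanar.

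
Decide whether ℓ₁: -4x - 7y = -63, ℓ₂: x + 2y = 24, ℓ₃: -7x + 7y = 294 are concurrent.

Intersecting ℓ₁ and ℓ₂: solving the 2×2 system gives (x, y) = (-42, 33).
Substitute into ℓ₃: (-7)(-42) + (7)(33) = 525.
But ℓ₃ requires 294 ≠ 525, so the three lines have no common point.

No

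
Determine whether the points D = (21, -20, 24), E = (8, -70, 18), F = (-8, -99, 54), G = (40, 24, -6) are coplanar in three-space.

Yes

With D as base: DE = (-13, -50, -6), DF = (-29, -79, 30), DG = (19, 44, -30).
DF × DG = (1050, -300, 225).
DE · (DF × DG) = 0.
The scalar triple product vanishes, so the four points are coplanar.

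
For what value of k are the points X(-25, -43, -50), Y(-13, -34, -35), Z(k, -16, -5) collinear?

11

Direction XY = (12, 9, 15). From the y-coordinate of Z, the parameter along the line is τ = (-16 − (-43))/9 = 3.
Then k = (-25) + 3·(12) = 11.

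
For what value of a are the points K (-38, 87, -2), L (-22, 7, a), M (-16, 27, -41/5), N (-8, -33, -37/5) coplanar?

-18/5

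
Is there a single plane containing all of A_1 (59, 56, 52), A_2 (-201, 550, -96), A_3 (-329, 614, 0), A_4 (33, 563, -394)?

Yes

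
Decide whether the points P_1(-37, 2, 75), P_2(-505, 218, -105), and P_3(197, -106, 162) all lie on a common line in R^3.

No

P_1P_2 = (-468, 216, -180), P_1P_3 = (234, -108, 87).
Comparing components 2 and 3: (216)(87) − (-180)(-108) = -648 ≠ 0, so P_1P_2 and P_1P_3 are not parallel and the points are not collinear.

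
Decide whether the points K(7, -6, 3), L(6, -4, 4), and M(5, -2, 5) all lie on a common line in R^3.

Yes

KL = (-1, 2, 1), KM = (-2, 4, 2).
Each component of KM is 2 times the corresponding component of KL, so KM = 2·KL and the points are collinear.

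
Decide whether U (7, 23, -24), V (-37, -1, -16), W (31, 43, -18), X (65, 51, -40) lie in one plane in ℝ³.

A normal to the plane through U, V, W is n = UV × UW = (-304, 456, -304).
The plane has equation n·P = 15656. For X: n·X = 15656.
Equal, so X lies in the plane and all four are coplanar.

Yes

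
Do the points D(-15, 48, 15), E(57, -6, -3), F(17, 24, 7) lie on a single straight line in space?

DE = (72, -54, -18), DF = (32, -24, -8).
Each component of DF is 4/9 times the corresponding component of DE, so DF = 4/9·DE and the points are collinear.

Yes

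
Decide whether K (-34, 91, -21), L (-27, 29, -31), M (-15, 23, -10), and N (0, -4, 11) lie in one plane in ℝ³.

A normal to the plane through K, L, M is n = KL × KM = (-1362, -267, 702).
The plane has equation n·P = 7269. For N: n·N = 8790.
8790 ≠ 7269, so N is off the plane.

No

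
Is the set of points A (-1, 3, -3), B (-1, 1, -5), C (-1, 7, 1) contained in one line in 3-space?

AB = (0, -2, -2), AC = (0, 4, 4).
AB × AC = (0, 0, 0).
The cross product vanishes, so the three points are collinear.

Yes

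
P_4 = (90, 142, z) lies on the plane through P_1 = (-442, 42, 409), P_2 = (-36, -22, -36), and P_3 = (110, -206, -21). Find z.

-374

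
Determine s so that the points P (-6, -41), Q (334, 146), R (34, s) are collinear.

Collinearity: (R − P) must be parallel to (Q − P) = (340, 187).
Cross-multiplying the components: (s − (-41))·(340) = (40)·(187).
Solving gives s = -19.

-19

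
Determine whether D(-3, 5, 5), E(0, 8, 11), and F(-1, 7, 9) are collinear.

Yes

DE = (3, 3, 6), DF = (2, 2, 4).
DE × DF = (0, 0, 0).
The cross product vanishes, so the three points are collinear.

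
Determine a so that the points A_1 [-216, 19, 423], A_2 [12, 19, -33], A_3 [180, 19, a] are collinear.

-369

Direction A_1A_2 = (228, 0, -456). From the x-coordinate of A_3, the parameter along the line is τ = (180 − (-216))/228 = 33/19.
Then a = 423 + 33/19·(-456) = -369.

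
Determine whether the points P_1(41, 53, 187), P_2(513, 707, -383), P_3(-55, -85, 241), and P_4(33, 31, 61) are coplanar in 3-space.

Yes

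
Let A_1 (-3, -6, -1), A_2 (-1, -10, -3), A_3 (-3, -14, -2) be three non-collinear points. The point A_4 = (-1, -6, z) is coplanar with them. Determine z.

A normal to the plane is n = A_1A_2 × A_1A_3 = (-12, 2, -16).
A_4 lies in the plane iff n · A_1A_4 = 0.
This gives (-16)z + (-40) = 0, so z = -5/2.

-5/2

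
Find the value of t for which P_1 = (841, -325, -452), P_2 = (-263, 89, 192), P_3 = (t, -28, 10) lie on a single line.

Direction P_1P_2 = (-1104, 414, 644). From the y-coordinate of P_3, the parameter along the line is τ = (-28 − (-325))/414 = 33/46.
Then t = 841 + 33/46·(-1104) = 49.

49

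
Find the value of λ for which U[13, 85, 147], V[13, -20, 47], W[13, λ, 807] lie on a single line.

Direction UV = (0, -105, -100). From the z-coordinate of W, the parameter along the line is τ = (807 − 147)/(-100) = -33/5.
Then λ = 85 + (-33/5)·(-105) = 778.

778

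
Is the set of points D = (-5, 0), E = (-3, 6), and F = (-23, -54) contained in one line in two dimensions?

DE = (2, 6), DF = (-18, -54).
det[DE; DF] = (2)(-54) − (6)(-18) = 0.
The determinant is zero, so the points are collinear.

Yes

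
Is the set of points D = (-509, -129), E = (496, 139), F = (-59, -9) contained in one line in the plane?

DE = (1005, 268), DF = (450, 120).
Twice the signed area of △DEF is (1005)(120) − (268)(450) = 0.
The triangle is degenerate (zero area), so the points are collinear.

Yes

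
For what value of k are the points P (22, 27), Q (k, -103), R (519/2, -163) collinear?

Collinearity: (Q − P) must be parallel to (R − P) = (475/2, -190).
Cross-multiplying the components: (k − 22)·(-190) = (-130)·(475/2).
Solving gives k = 369/2.

369/2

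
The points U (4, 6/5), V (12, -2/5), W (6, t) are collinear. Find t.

The three points are collinear iff det[UV; UW] = 0.
This determinant is linear in t: (8)t + (-32/5) = 0, so t = 4/5.

4/5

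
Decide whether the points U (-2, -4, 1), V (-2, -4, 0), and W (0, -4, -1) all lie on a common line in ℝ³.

UV = (0, 0, -1), UW = (2, 0, -2).
UV × UW = (0, -2, 0).
The cross product is nonzero, so the points do not lie on one line.

No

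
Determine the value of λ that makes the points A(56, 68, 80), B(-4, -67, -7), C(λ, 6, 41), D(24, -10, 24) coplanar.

28

Normal to plane ABD: n = (774, -576, 360); plane equation n·P = 32976.
Requiring n·C = 32976: (774)λ + (11304) = 32976.
So λ = 28.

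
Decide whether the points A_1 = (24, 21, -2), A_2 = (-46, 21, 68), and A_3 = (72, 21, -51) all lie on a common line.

No

A_1A_2 = (-70, 0, 70), A_1A_3 = (48, 0, -49).
Comparing components 3 and 1: (70)(48) − (-70)(-49) = -70 ≠ 0, so A_1A_2 and A_1A_3 are not parallel and the points are not collinear.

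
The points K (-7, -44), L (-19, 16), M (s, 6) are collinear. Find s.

-17

The three points are collinear iff det[KL; KM] = 0.
This determinant is linear in s: (-60)s + (-1020) = 0, so s = -17.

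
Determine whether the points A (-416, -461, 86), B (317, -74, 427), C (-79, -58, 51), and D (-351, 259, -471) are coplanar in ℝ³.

The four points are coplanar iff the 3×3 determinant with rows AB, AC, AD is zero.
Rows: (733, 387, 341), (337, 403, -35), (65, 720, -557).
Expanding along the first row: (733)(-199271) − (387)(-185434) + (341)(216445) = -494940.
Nonzero ⇒ not coplanar.

No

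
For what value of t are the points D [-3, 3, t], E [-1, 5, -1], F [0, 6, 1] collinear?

-5

Direction EF = (1, 1, 2). From the x-coordinate of D, the parameter along the line is τ = (-3 − (-1))/1 = -2.
Then t = (-1) + (-2)·(2) = -5.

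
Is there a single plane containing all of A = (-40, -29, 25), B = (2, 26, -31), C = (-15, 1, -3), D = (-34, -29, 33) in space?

The four points are coplanar iff the 3×3 determinant with rows AB, AC, AD is zero.
Rows: (42, 55, -56), (25, 30, -28), (6, 0, 8).
Expanding along the first row: (42)(240) − (55)(368) + (-56)(-180) = -80.
Nonzero ⇒ not coplanar.

No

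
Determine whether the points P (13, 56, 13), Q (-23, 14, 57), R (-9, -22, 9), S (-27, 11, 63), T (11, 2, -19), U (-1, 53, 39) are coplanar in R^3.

The plane through P, Q, R has normal n = PQ × PR = (3600, -1112, 1884) and equation n·X = 9020.
Checking the remaining points: n·S = 9260, n·T = 1580, n·U = 10940.
Since n·S = 9260 ≠ 9020, S is off the plane and the points are not all coplanar.

No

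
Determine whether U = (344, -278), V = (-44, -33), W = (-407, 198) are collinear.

No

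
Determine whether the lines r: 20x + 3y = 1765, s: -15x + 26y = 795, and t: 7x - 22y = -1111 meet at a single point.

Yes

Intersecting r and s: solving the 2×2 system gives (x, y) = (77, 75).
Substitute into t: (7)(77) + (-22)(75) = -1111.
This equals -1111, so (77, 75) lies on all three lines and they are concurrent.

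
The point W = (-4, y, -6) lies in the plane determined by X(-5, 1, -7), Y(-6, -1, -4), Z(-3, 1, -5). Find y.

1

The plane through X, Y, Z has equation −4x + 8y + 4z = 0.
Substituting W: (8)y + (-8) = 0, so y = 1.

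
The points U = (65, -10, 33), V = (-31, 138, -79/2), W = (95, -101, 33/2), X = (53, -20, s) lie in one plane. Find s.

-1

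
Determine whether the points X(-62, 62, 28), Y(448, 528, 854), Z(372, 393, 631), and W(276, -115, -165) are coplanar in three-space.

A normal to the plane through X, Y, Z is n = XY × XZ = (7592, 50954, -33434).
The plane has equation n·P = 1752292. For W: n·W = 1752292.
Equal, so W lies in the plane and all four are coplanar.

Yes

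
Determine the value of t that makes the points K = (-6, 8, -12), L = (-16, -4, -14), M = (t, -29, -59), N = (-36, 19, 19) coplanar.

Normal to plane KLN: n = (-350, 370, -470); plane equation n·P = 10700.
Requiring n·M = 10700: (-350)t + (17000) = 10700.
So t = 18.

18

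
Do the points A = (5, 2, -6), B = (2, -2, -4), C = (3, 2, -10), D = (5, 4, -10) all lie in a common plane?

The four points are coplanar iff the 3×3 determinant with rows AB, AC, AD is zero.
Rows: (-3, -4, 2), (-2, 0, -4), (0, 2, -4).
Expanding along the first row: (-3)(8) − (-4)(8) + (2)(-4) = 0.
Zero determinant ⇒ coplanar.

Yes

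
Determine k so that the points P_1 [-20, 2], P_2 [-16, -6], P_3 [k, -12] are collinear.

-13

Collinearity: (P_3 − P_1) must be parallel to (P_2 − P_1) = (4, -8).
Cross-multiplying the components: (k − (-20))·(-8) = (-14)·(4).
Solving gives k = -13.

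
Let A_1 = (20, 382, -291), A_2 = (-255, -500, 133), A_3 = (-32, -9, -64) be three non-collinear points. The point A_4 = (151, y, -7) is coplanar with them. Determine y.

60

The plane through A_1, A_2, A_3 has equation −34430x + 40377y + 61661z = -3207937.
Substituting A_4: (40377)y + (-5630557) = -3207937, so y = 60.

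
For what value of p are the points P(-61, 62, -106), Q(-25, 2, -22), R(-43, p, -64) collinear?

32

Direction PQ = (36, -60, 84). From the x-coordinate of R, the parameter along the line is τ = (-43 − (-61))/36 = 1/2.
Then p = 62 + 1/2·(-60) = 32.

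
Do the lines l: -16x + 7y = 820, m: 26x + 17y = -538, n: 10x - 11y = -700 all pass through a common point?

Intersecting l and m: solving the 2×2 system gives (x, y) = (-39, 28).
Substitute into n: (10)(-39) + (-11)(28) = -698.
But n requires -700 ≠ -698, so the three lines have no common point.

No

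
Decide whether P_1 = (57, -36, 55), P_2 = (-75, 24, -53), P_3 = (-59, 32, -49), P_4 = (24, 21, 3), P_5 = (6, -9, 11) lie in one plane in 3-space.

The plane through P_1, P_2, P_3 has normal n = P_1P_2 × P_1P_3 = (1104, -1200, -2016) and equation n·P = -4752.
Checking the remaining points: n·P_4 = -4752, n·P_5 = -4752.
All equal -4752, so all 5 points lie in one plane.

Yes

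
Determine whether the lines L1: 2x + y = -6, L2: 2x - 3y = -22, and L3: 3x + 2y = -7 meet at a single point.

Intersecting L1 and L2: solving the 2×2 system gives (x, y) = (-5, 4).
Substitute into L3: (3)(-5) + (2)(4) = -7.
This equals -7, so (-5, 4) lies on all three lines and they are concurrent.

Yes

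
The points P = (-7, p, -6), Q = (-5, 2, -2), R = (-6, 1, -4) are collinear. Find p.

0

Direction QR = (-1, -1, -2). From the x-coordinate of P, the parameter along the line is τ = (-7 − (-5))/(-1) = 2.
Then p = 2 + 2·(-1) = 0.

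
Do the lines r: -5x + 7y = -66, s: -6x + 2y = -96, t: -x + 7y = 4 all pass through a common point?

No

Intersecting r and s: solving the 2×2 system gives (x, y) = (135/8, 21/8).
Substitute into t: (-1)(135/8) + (7)(21/8) = 3/2.
But t requires 4 ≠ 3/2, so the three lines have no common point.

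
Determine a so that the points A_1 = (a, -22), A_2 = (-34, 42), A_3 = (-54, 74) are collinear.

6

Collinearity: (A_1 − A_2) must be parallel to (A_3 − A_2) = (-20, 32).
Cross-multiplying the components: (a − (-34))·(32) = (-64)·(-20).
Solving gives a = 6.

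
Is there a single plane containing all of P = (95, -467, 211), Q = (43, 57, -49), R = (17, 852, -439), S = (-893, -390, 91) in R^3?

No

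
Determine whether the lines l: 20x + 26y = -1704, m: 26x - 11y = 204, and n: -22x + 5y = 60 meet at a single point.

Yes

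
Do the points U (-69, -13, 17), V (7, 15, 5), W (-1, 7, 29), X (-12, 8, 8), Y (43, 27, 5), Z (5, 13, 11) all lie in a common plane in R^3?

The plane through U, V, W has normal n = UV × UW = (576, -1728, -384) and equation n·P = -23808.
Checking the remaining points: n·X = -23808, n·Y = -23808, n·Z = -23808.
All equal -23808, so all 6 points lie in one plane.

Yes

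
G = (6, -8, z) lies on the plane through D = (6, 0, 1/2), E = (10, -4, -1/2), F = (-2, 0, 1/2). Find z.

-3/2

The plane through D, E, F has equation 8y − 32z = -16.
Substituting G: (-32)z + (-64) = -16, so z = -3/2.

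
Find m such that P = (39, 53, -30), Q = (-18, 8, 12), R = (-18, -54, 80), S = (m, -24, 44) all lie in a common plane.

-42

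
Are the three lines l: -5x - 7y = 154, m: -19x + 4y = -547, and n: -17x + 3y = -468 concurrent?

Yes

Lines aᵢx + bᵢy = cᵢ with pairwise distinct directions are concurrent exactly when det[aᵢ bᵢ cᵢ] = 0.
Here the determinant is 0.
It vanishes, so the lines are concurrent at (21, -37).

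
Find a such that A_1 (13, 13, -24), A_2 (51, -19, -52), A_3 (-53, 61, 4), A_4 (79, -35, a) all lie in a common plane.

-52

Normal to plane A_1A_2A_3: n = (448, 784, -288); plane equation n·P = 22928.
Requiring n·A_4 = 22928: (-288)a + (7952) = 22928.
So a = -52.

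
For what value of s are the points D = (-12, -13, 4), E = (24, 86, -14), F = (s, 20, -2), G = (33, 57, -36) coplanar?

0

The points are coplanar iff DE · (DF × DG) = 0.
Expanding, this is linear in s: (2700)s + (0) = 0.
So s = 0.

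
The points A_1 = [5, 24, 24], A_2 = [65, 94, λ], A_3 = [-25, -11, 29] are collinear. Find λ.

14

Collinearity requires A_1A_2 × A_1A_3 = 0; each component is linear in λ.
The x-component gives (35)λ + (-490) = 0, so λ = 14.
The remaining components then also vanish.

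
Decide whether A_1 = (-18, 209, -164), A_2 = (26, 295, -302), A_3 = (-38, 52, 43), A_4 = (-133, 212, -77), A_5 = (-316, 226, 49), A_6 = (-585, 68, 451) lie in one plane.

No

The plane through A_1, A_2, A_3 has normal n = A_1A_2 × A_1A_3 = (-3864, -6348, -5188) and equation n·P = -406348.
Checking the remaining points: n·A_4 = -432388, n·A_5 = -467836, n·A_6 = -511012.
Since n·A_4 = -432388 ≠ -406348, A_4 is off the plane and the points are not all coplanar.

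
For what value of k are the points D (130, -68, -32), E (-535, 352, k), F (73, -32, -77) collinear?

-557

Collinearity requires DE × DF = 0; each component is linear in k.
The x-component gives (-36)k + (-20052) = 0, so k = -557.
The remaining components then also vanish.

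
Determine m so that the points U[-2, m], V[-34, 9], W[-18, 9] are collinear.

The three points are collinear iff det[UV; UW] = 0.
This determinant is linear in m: (16)m + (-144) = 0, so m = 9.

9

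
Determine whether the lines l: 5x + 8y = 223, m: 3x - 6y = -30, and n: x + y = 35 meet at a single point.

Lines aᵢx + bᵢy = cᵢ with pairwise distinct directions are concurrent exactly when det[aᵢ bᵢ cᵢ] = 0.
Here the determinant is 27.
Nonzero, so no common point exists.

No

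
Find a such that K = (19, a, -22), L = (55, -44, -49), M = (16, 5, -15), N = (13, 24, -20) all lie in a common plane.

10

The points are coplanar iff KL · (KM × KN) = 0.
Expanding, this is linear in a: (297)a + (-2970) = 0.
So a = 10.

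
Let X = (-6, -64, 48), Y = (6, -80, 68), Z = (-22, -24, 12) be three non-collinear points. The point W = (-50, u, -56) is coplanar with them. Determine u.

Coplanarity requires XY · (XZ × XW) = 0.
XY = (12, -16, 20), XZ = (-16, 40, -36); the triple product is linear in u with coefficient 112 and constant term -6272.
Setting it to zero: u = 56.

56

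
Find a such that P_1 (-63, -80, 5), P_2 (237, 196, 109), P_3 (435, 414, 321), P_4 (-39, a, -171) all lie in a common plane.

-104

Coplanarity ⇔ det[P_1P_2; P_1P_3; P_1P_4] = 0.
Expanding, this is linear in a: (-43008)a + (-4472832) = 0.
So a = -104.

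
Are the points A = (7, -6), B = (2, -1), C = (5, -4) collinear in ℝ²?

Yes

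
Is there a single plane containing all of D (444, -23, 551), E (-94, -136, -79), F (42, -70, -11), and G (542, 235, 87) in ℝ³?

Yes

The four points are coplanar iff the 3×3 determinant with rows DE, DF, DG is zero.
Rows: (-538, -113, -630), (-402, -47, -562), (98, 258, -464).
Expanding along the first row: (-538)(166804) − (-113)(241604) + (-630)(-99110) = 0.
Zero determinant ⇒ coplanar.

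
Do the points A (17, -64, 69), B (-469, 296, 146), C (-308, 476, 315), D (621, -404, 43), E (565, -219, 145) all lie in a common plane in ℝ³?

The plane through A, B, C has normal n = AB × AC = (46980, 94531, -145440) and equation n·P = -15286684.
Checking the remaining points: n·D = -15269864, n·E = -15247389.
Since n·D = -15269864 ≠ -15286684, D is off the plane and the points are not all coplanar.

No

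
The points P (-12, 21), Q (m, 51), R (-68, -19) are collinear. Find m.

The three points are collinear iff det[PQ; PR] = 0.
This determinant is linear in m: (-40)m + (1200) = 0, so m = 30.

30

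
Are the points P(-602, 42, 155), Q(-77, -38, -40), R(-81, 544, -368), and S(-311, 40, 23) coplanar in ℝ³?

No

A normal to the plane through P, Q, R is n = PQ × PR = (139730, 172980, 305230).
The plane has equation n·X = -29541650. For S: n·S = -29516540.
-29516540 ≠ -29541650, so S is off the plane.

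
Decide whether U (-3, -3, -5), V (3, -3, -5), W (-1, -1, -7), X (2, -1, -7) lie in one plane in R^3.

Yes

The four points are coplanar iff the 3×3 determinant with rows UV, UW, UX is zero.
Rows: (6, 0, 0), (2, 2, -2), (5, 2, -2).
Expanding along the first row: (6)(0) − (0)(6) + (0)(-6) = 0.
Zero determinant ⇒ coplanar.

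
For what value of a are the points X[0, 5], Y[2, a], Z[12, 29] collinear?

9

The three points are collinear iff det[XY; XZ] = 0.
This determinant is linear in a: (-12)a + (108) = 0, so a = 9.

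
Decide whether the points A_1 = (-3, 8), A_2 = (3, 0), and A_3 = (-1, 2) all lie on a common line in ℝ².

A_1A_2 = (6, -8), A_1A_3 = (2, -6).
Twice the signed area of △A_1A_2A_3 is (6)(-6) − (-8)(2) = -20.
The area is nonzero, so the three points are not collinear.

No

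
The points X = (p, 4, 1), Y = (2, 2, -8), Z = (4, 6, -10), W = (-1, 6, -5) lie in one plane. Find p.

Coplanarity ⇔ det[XY; XZ; XW] = 0.
Expanding, this is linear in p: (-20)p + (-140) = 0.
So p = -7.

-7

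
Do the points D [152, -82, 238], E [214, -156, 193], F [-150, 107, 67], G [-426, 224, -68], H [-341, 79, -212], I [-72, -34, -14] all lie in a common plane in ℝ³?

No

The plane through D, E, F has normal n = DE × DF = (21159, 24192, -10630) and equation n·P = -1297516.
Checking the remaining points: n·G = -2871886, n·H = -3050491, n·I = -2197156.
Since n·G = -2871886 ≠ -1297516, G is off the plane and the points are not all coplanar.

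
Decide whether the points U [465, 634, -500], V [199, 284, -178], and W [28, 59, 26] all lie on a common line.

No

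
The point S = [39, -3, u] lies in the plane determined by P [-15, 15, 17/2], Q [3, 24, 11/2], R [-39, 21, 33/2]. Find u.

-21/2

Coplanarity requires PQ · (PR × PS) = 0.
PQ = (18, 9, -3), PR = (-24, 6, 8); the triple product is linear in u with coefficient 324 and constant term 3402.
Setting it to zero: u = -21/2.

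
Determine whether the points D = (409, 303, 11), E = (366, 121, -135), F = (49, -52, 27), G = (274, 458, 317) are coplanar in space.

No

A normal to the plane through D, E, F is n = DE × DF = (-54742, 53248, -50255).
The plane has equation n·P = -6808139. For G: n·G = -6542559.
-6542559 ≠ -6808139, so G is off the plane.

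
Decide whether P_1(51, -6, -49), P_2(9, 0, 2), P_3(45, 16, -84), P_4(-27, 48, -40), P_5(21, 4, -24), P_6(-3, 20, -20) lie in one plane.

The plane through P_1, P_2, P_3 has normal n = P_1P_2 × P_1P_3 = (-1332, -1776, -888) and equation n·P = -13764.
Checking the remaining points: n·P_4 = -13764, n·P_5 = -13764, n·P_6 = -13764.
All equal -13764, so all 6 points lie in one plane.

Yes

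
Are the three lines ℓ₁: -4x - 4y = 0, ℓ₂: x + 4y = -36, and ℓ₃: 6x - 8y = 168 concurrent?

Intersecting ℓ₁ and ℓ₂: solving the 2×2 system gives (x, y) = (12, -12).
Substitute into ℓ₃: (6)(12) + (-8)(-12) = 168.
This equals 168, so (12, -12) lies on all three lines and they are concurrent.

Yes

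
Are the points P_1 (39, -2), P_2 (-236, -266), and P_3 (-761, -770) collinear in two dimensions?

P_1P_2 = (-275, -264), P_1P_3 = (-800, -768).
Checking proportionality: P_1P_3 = 32/11·P_1P_2, so the vectors are parallel and the points are collinear.

Yes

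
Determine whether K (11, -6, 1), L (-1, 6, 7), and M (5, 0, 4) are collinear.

KL = (-12, 12, 6), KM = (-6, 6, 3).
KL × KM = (0, 0, 0).
The cross product vanishes, so the three points are collinear.

Yes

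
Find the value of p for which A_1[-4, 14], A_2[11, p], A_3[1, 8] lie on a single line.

The three points are collinear iff det[A_1A_2; A_1A_3] = 0.
This determinant is linear in p: (-5)p + (-20) = 0, so p = -4.

-4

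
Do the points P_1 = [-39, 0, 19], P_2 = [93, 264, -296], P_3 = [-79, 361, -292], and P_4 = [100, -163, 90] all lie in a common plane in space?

The four points are coplanar iff the 3×3 determinant with rows P_1P_2, P_1P_3, P_1P_4 is zero.
Rows: (132, 264, -315), (-40, 361, -311), (139, -163, 71).
Expanding along the first row: (132)(-25062) − (264)(40389) + (-315)(-43659) = -218295.
Nonzero ⇒ not coplanar.

No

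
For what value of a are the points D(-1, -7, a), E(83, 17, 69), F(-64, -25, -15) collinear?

Direction EF = (-147, -42, -84). From the x-coordinate of D, the parameter along the line is τ = (-1 − 83)/(-147) = 4/7.
Then a = 69 + 4/7·(-84) = 21.

21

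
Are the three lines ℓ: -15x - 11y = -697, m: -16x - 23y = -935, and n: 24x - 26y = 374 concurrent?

Yes

Lines aᵢx + bᵢy = cᵢ with pairwise distinct directions are concurrent exactly when det[aᵢ bᵢ cᵢ] = 0.
Here the determinant is 0.
It vanishes, so the lines are concurrent at (34, 17).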